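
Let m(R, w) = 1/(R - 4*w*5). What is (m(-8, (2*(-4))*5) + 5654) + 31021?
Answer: 29046601/792 ≈ 36675.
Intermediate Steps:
m(R, w) = 1/(R - 20*w)
(m(-8, (2*(-4))*5) + 5654) + 31021 = (1/(-8 - 20*2*(-4)*5) + 5654) + 31021 = (1/(-8 - (-160)*5) + 5654) + 31021 = (1/(-8 - 20*(-40)) + 5654) + 31021 = (1/(-8 + 800) + 5654) + 31021 = (1/792 + 5654) + 31021 = 4477969/792 + 31021 = 29046601/792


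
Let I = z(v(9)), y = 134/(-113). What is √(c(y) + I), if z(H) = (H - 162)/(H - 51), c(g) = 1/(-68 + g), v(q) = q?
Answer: 2*√679177023/27363 ≈ 1.9048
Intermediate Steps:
y = -134/113 (y = 134*(-1/113) = -134/113 ≈ -1.1858)
z(H) = (-162 + H)/(-51 + H)
I = 51/14 (I = (-162 + 9)/(-51 + 9) = -153/(-42) = -1/42*(-153) = 51/14 ≈ 3.6429)
√(c(y) + I) = √(1/(-68 - 134/113) + 51/14) = √(1/(-7818/113) + 51/14) = √(-113/7818 + 51/14) = √(99284/27363) = 2*√679177023/27363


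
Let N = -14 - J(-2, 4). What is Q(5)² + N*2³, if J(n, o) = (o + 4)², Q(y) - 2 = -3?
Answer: -623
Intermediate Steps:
Q(y) = -1 (Q(y) = 2 - 3 = -1)
J(n, o) = (4 + o)²
N = -78 (N = -14 - (4 + 4)² = -14 - 1*8² = -14 - 1*64 = -14 - 64 = -78)
Q(5)² + N*2³ = (-1)² - 78*2³ = 1 - 78*8 = 1 - 624 = -623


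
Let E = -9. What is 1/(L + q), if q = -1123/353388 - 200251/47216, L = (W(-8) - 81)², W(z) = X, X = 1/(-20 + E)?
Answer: 3508140631632/23021622292058251 ≈ 0.00015238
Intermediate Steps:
X = -1/29 (X = 1/(-20 - 9) = 1/(-29) = -1/29 ≈ -0.034483)
W(z) = -1/29
L = 5522500/841 (L = (-1/29 - 81)² = (-2350/29)² = 5522500/841 ≈ 6566.6)
q = -17704830989/4171391952 (q = -1123*1/353388 - 200251*1/47216 = -1123/353388 - 200251/47216 = -17704830989/4171391952 ≈ -4.2443)
1/(L + q) = 1/(5522500/841 - 17704830989/4171391952) = 1/(23021622292058251/3508140631632) = 3508140631632/23021622292058251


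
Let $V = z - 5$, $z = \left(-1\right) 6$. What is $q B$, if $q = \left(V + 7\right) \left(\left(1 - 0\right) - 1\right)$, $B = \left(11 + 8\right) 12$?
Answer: $0$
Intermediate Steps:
$B = 228$ ($B = 19 \cdot 12 = 228$)
$z = -6$
$V = -11$ ($V = -6 - 5 = -11$)
$q = 0$ ($q = \left(-11 + 7\right) \left(\left(1 - 0\right) - 1\right) = - 4 \left(\left(1 + 0\right) - 1\right) = - 4 \left(1 - 1\right) = \left(-4\right) 0 = 0$)
$q B = 0 \cdot 228 = 0$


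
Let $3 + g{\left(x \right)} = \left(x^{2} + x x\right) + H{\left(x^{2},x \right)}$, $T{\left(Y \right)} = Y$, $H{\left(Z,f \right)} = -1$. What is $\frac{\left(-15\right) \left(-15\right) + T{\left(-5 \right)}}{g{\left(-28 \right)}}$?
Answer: $\frac{55}{391} \approx 0.14067$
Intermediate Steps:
$g{\left(x \right)} = -4 + 2 x^{2}$ ($g{\left(x \right)} = -3 - \left(1 - x^{2} - x x\right) = -3 + \left(\left(x^{2} + x^{2}\right) - 1\right) = -3 + \left(2 x^{2} - 1\right) = -3 + \left(-1 + 2 x^{2}\right) = -4 + 2 x^{2}$)
$\frac{\left(-15\right) \left(-15\right) + T{\left(-5 \right)}}{g{\left(-28 \right)}} = \frac{\left(-15\right) \left(-15\right) - 5}{-4 + 2 \left(-28\right)^{2}} = \frac{225 - 5}{-4 + 2 \cdot 784} = \frac{220}{-4 + 1568} = \frac{220}{1564} = 220 \cdot \frac{1}{1564} = \frac{55}{391}$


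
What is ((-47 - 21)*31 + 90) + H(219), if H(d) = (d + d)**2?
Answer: 189826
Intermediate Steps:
H(d) = 4*d**2 (H(d) = (2*d)**2 = 4*d**2)
((-47 - 21)*31 + 90) + H(219) = ((-47 - 21)*31 + 90) + 4*219**2 = (-68*31 + 90) + 4*47961 = (-2108 + 90) + 191844 = -2018 + 191844 = 189826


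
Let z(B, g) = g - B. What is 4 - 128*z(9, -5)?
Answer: 1796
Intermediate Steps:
4 - 128*z(9, -5) = 4 - 128*(-5 - 1*9) = 4 - 128*(-5 - 9) = 4 - 128*(-14) = 4 + 1792 = 1796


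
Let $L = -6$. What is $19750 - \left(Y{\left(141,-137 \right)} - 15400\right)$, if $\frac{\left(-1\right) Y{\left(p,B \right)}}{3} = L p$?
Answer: $32612$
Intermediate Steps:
$Y{\left(p,B \right)} = 18 p$ ($Y{\left(p,B \right)} = - 3 \left(- 6 p\right) = 18 p$)
$19750 - \left(Y{\left(141,-137 \right)} - 15400\right) = 19750 - \left(18 \cdot 141 - 15400\right) = 19750 - \left(2538 - 15400\right) = 19750 - -12862 = 19750 + 12862 = 32612$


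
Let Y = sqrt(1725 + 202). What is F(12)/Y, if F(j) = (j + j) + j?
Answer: 36*sqrt(1927)/1927 ≈ 0.82009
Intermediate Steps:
F(j) = 3*j (F(j) = 2*j + j = 3*j)
Y = sqrt(1927) ≈ 43.898
F(12)/Y = (3*12)/(sqrt(1927)) = 36*(sqrt(1927)/1927) = 36*sqrt(1927)/1927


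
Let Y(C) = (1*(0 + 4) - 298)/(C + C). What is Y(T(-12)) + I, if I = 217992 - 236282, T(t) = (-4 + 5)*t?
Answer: -73111/4 ≈ -18278.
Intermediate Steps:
T(t) = t (T(t) = 1*t = t)
I = -18290
Y(C) = -147/C (Y(C) = (1*4 - 298)/((2*C)) = (4 - 298)*(1/(2*C)) = -147/C)
Y(T(-12)) + I = -147/(-12) - 18290 = -147*(-1/12) - 18290 = 49/4 - 18290 = -73111/4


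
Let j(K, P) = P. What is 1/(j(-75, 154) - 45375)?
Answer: -1/45221 ≈ -2.2114e-5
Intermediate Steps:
1/(j(-75, 154) - 45375) = 1/(154 - 45375) = 1/(-45221) = -1/45221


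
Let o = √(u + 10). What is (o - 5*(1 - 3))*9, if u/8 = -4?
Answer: 90 + 9*I*√22 ≈ 90.0 + 42.214*I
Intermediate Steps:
u = -32 (u = 8*(-4) = -32)
o = I*√22 (o = √(-32 + 10) = √(-22) = I*√22 ≈ 4.6904*I)
(o - 5*(1 - 3))*9 = (I*√22 - 5*(1 - 3))*9 = (I*√22 - 5*(-2))*9 = (I*√22 + 10)*9 = (10 + I*√22)*9 = 90 + 9*I*√22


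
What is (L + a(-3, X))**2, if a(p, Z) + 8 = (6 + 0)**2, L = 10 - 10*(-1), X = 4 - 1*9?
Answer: 2304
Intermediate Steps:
X = -5 (X = 4 - 9 = -5)
L = 20 (L = 10 + 10 = 20)
a(p, Z) = 28 (a(p, Z) = -8 + (6 + 0)**2 = -8 + 6**2 = -8 + 36 = 28)
(L + a(-3, X))**2 = (20 + 28)**2 = 48**2 = 2304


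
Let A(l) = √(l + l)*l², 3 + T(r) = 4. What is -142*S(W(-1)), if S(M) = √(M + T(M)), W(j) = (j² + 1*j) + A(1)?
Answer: -142*√(1 + √2) ≈ -220.64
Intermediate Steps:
T(r) = 1 (T(r) = -3 + 4 = 1)
A(l) = √2*l^(5/2) (A(l) = √(2*l)*l² = (√2*√l)*l² = √2*l^(5/2))
W(j) = j + √2 + j² (W(j) = (j² + 1*j) + √2*1^(5/2) = (j² + j) + √2*1 = (j + j²) + √2 = j + √2 + j²)
S(M) = √(1 + M) (S(M) = √(M + 1) = √(1 + M))
-142*S(W(-1)) = -142*√(1 + (-1 + √2 + (-1)²)) = -142*√(1 + (-1 + √2 + 1)) = -142*√(1 + √2)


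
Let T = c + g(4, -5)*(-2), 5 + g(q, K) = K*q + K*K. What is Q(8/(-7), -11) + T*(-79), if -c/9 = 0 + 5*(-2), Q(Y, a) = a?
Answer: -7121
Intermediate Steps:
g(q, K) = -5 + K² + K*q (g(q, K) = -5 + (K*q + K*K) = -5 + (K*q + K²) = -5 + (K² + K*q) = -5 + K² + K*q)
c = 90 (c = -9*(0 + 5*(-2)) = -9*(0 - 10) = -9*(-10) = 90)
T = 90 (T = 90 + (-5 + (-5)² - 5*4)*(-2) = 90 + (-5 + 25 - 20)*(-2) = 90 + 0*(-2) = 90 + 0 = 90)
Q(8/(-7), -11) + T*(-79) = -11 + 90*(-79) = -11 - 7110 = -7121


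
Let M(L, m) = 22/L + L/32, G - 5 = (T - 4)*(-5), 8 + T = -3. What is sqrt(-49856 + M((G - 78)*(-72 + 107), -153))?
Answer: I*sqrt(977128565)/140 ≈ 223.28*I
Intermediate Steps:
T = -11 (T = -8 - 3 = -11)
G = 80 (G = 5 + (-11 - 4)*(-5) = 5 - 15*(-5) = 5 + 75 = 80)
M(L, m) = 22/L + L/32 (M(L, m) = 22/L + L*(1/32) = 22/L + L/32)
sqrt(-49856 + M((G - 78)*(-72 + 107), -153)) = sqrt(-49856 + (22/(((80 - 78)*(-72 + 107))) + ((80 - 78)*(-72 + 107))/32)) = sqrt(-49856 + (22/((2*35)) + (2*35)/32)) = sqrt(-49856 + (22/70 + (1/32)*70)) = sqrt(-49856 + (22*(1/70) + 35/16)) = sqrt(-49856 + (11/35 + 35/16)) = sqrt(-49856 + 1401/560) = sqrt(-27917959/560) = I*sqrt(977128565)/140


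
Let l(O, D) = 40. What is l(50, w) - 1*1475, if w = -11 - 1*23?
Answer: -1435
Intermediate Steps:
w = -34 (w = -11 - 23 = -34)
l(50, w) - 1*1475 = 40 - 1*1475 = 40 - 1475 = -1435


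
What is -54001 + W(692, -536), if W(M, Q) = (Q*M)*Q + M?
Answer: 198755523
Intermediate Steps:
W(M, Q) = M + M*Q**2 (W(M, Q) = (M*Q)*Q + M = M*Q**2 + M = M + M*Q**2)
-54001 + W(692, -536) = -54001 + 692*(1 + (-536)**2) = -54001 + 692*(1 + 287296) = -54001 + 692*287297 = -54001 + 198809524 = 198755523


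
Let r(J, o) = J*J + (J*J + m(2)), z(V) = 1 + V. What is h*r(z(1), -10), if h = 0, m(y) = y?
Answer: 0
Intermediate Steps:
r(J, o) = 2 + 2*J**2 (r(J, o) = J*J + (J*J + 2) = J**2 + (J**2 + 2) = J**2 + (2 + J**2) = 2 + 2*J**2)
h*r(z(1), -10) = 0*(2 + 2*(1 + 1)**2) = 0*(2 + 2*2**2) = 0*(2 + 2*4) = 0*(2 + 8) = 0*10 = 0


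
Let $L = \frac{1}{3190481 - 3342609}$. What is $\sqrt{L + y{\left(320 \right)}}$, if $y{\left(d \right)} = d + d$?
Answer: $\frac{9 \sqrt{2857151623}}{19016} \approx 25.298$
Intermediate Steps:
$y{\left(d \right)} = 2 d$
$L = - \frac{1}{152128}$ ($L = \frac{1}{-152128} = - \frac{1}{152128} \approx -6.5734 \cdot 10^{-6}$)
$\sqrt{L + y{\left(320 \right)}} = \sqrt{- \frac{1}{152128} + 2 \cdot 320} = \sqrt{- \frac{1}{152128} + 640} = \sqrt{\frac{97361919}{152128}} = \frac{9 \sqrt{2857151623}}{19016}$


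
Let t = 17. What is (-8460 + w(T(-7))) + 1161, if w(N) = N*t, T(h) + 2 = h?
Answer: -7452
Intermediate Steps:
T(h) = -2 + h
w(N) = 17*N (w(N) = N*17 = 17*N)
(-8460 + w(T(-7))) + 1161 = (-8460 + 17*(-2 - 7)) + 1161 = (-8460 + 17*(-9)) + 1161 = (-8460 - 153) + 1161 = -8613 + 1161 = -7452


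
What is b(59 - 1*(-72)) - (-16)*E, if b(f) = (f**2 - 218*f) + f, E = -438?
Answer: -18274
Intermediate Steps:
b(f) = f**2 - 217*f
b(59 - 1*(-72)) - (-16)*E = (59 - 1*(-72))*(-217 + (59 - 1*(-72))) - (-16)*(-438) = (59 + 72)*(-217 + (59 + 72)) - 1*7008 = 131*(-217 + 131) - 7008 = 131*(-86) - 7008 = -11266 - 7008 = -18274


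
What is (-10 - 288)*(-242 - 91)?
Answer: 99234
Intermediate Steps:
(-10 - 288)*(-242 - 91) = -298*(-333) = 99234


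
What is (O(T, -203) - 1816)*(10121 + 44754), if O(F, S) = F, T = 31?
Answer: -97951875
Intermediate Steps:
(O(T, -203) - 1816)*(10121 + 44754) = (31 - 1816)*(10121 + 44754) = -1785*54875 = -97951875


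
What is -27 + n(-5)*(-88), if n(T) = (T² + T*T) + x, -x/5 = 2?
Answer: -3547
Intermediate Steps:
x = -10 (x = -5*2 = -10)
n(T) = -10 + 2*T² (n(T) = (T² + T*T) - 10 = (T² + T²) - 10 = 2*T² - 10 = -10 + 2*T²)
-27 + n(-5)*(-88) = -27 + (-10 + 2*(-5)²)*(-88) = -27 + (-10 + 2*25)*(-88) = -27 + (-10 + 50)*(-88) = -27 + 40*(-88) = -27 - 3520 = -3547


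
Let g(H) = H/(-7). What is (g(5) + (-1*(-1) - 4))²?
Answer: 676/49 ≈ 13.796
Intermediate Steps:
g(H) = -H/7 (g(H) = H*(-⅐) = -H/7)
(g(5) + (-1*(-1) - 4))² = (-⅐*5 + (-1*(-1) - 4))² = (-5/7 + (1 - 4))² = (-5/7 - 3)² = (-26/7)² = 676/49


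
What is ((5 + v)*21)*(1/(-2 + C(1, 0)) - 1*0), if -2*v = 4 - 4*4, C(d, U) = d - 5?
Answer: -77/2 ≈ -38.500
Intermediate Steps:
C(d, U) = -5 + d
v = 6 (v = -(4 - 4*4)/2 = -(4 - 16)/2 = -½*(-12) = 6)
((5 + v)*21)*(1/(-2 + C(1, 0)) - 1*0) = ((5 + 6)*21)*(1/(-2 + (-5 + 1)) - 1*0) = (11*21)*(1/(-2 - 4) + 0) = 231*(1/(-6) + 0) = 231*(-⅙ + 0) = 231*(-⅙) = -77/2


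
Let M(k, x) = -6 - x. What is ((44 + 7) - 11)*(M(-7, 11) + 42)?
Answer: 1000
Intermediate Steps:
((44 + 7) - 11)*(M(-7, 11) + 42) = ((44 + 7) - 11)*((-6 - 1*11) + 42) = (51 - 11)*((-6 - 11) + 42) = 40*(-17 + 42) = 40*25 = 1000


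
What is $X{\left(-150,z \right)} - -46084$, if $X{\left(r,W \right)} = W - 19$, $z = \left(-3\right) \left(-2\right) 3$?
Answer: $46083$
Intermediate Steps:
$z = 18$ ($z = 6 \cdot 3 = 18$)
$X{\left(r,W \right)} = -19 + W$ ($X{\left(r,W \right)} = W - 19 = -19 + W$)
$X{\left(-150,z \right)} - -46084 = \left(-19 + 18\right) - -46084 = -1 + 46084 = 46083$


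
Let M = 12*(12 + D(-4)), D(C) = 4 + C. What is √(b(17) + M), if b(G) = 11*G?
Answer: √331 ≈ 18.193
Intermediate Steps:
M = 144 (M = 12*(12 + (4 - 4)) = 12*(12 + 0) = 12*12 = 144)
√(b(17) + M) = √(11*17 + 144) = √(187 + 144) = √331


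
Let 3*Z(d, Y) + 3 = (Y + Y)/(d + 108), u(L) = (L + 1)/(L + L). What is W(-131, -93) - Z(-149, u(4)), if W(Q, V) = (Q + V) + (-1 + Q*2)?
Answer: -239107/492 ≈ -485.99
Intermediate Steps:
u(L) = (1 + L)/(2*L) (u(L) = (1 + L)/((2*L)) = (1 + L)*(1/(2*L)) = (1 + L)/(2*L))
W(Q, V) = -1 + V + 3*Q (W(Q, V) = (Q + V) + (-1 + 2*Q) = -1 + V + 3*Q)
Z(d, Y) = -1 + 2*Y/(3*(108 + d)) (Z(d, Y) = -1 + ((Y + Y)/(d + 108))/3 = -1 + ((2*Y)/(108 + d))/3 = -1 + (2*Y/(108 + d))/3 = -1 + 2*Y/(3*(108 + d)))
W(-131, -93) - Z(-149, u(4)) = (-1 - 93 + 3*(-131)) - (-108 - 1*(-149) + 2*((½)*(1 + 4)/4)/3)/(108 - 149) = (-1 - 93 - 393) - (-108 + 149 + 2*((½)*(¼)*5)/3)/(-41) = -487 - (-1)*(-108 + 149 + (⅔)*(5/8))/41 = -487 - (-1)*(-108 + 149 + 5/12)/41 = -487 - (-1)*497/(41*12) = -487 - 1*(-497/492) = -487 + 497/492 = -239107/492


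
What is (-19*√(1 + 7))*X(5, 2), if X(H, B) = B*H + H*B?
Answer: -760*√2 ≈ -1074.8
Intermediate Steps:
X(H, B) = 2*B*H (X(H, B) = B*H + B*H = 2*B*H)
(-19*√(1 + 7))*X(5, 2) = (-19*√(1 + 7))*(2*2*5) = -38*√2*20 = -760*√2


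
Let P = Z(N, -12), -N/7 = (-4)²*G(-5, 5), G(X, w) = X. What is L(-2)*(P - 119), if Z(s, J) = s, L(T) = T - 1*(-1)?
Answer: -441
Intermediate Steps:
L(T) = 1 + T (L(T) = T + 1 = 1 + T)
N = 560 (N = -7*(-4)²*(-5) = -112*(-5) = -7*(-80) = 560)
P = 560
L(-2)*(P - 119) = (1 - 2)*(560 - 119) = -1*441 = -441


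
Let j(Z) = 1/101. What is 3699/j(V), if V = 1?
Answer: 373599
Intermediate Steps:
j(Z) = 1/101
3699/j(V) = 3699/(1/101) = 3699*101 = 373599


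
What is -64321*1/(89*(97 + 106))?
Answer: -64321/18067 ≈ -3.5601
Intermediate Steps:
-64321*1/(89*(97 + 106)) = -64321/(89*203) = -64321/18067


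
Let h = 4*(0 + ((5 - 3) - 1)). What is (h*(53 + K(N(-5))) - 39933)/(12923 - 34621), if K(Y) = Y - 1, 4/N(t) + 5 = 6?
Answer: 39709/21698 ≈ 1.8301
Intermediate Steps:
h = 4 (h = 4*(0 + (2 - 1)) = 4*(0 + 1) = 4*1 = 4)
N(t) = 4 (N(t) = 4/(-5 + 6) = 4/1 = 4*1 = 4)
K(Y) = -1 + Y
(h*(53 + K(N(-5))) - 39933)/(12923 - 34621) = (4*(53 + (-1 + 4)) - 39933)/(12923 - 34621) = (4*(53 + 3) - 39933)/(-21698) = (4*56 - 39933)*(-1/21698) = (224 - 39933)*(-1/21698) = -39709*(-1/21698) = 39709/21698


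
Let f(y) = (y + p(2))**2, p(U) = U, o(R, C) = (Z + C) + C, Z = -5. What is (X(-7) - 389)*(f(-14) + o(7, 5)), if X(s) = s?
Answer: -59004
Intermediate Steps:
o(R, C) = -5 + 2*C (o(R, C) = (-5 + C) + C = -5 + 2*C)
f(y) = (2 + y)**2 (f(y) = (y + 2)**2 = (2 + y)**2)
(X(-7) - 389)*(f(-14) + o(7, 5)) = (-7 - 389)*((2 - 14)**2 + (-5 + 2*5)) = -396*((-12)**2 + (-5 + 10)) = -396*(144 + 5) = -396*149 = -59004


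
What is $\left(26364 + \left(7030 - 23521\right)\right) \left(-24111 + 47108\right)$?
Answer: $227049381$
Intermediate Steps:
$\left(26364 + \left(7030 - 23521\right)\right) \left(-24111 + 47108\right) = \left(26364 - 16491\right) 22997 = 9873 \cdot 22997 = 227049381$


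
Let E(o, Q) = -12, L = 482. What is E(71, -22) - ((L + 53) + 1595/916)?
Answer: -502647/916 ≈ -548.74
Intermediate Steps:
E(71, -22) - ((L + 53) + 1595/916) = -12 - ((482 + 53) + 1595/916) = -12 - (535 + 1595*(1/916)) = -12 - (535 + 1595/916) = -12 - 1*491655/916 = -12 - 491655/916 = -502647/916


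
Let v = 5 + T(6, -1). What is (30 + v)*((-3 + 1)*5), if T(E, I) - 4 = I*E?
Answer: -330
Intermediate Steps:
T(E, I) = 4 + E*I (T(E, I) = 4 + I*E = 4 + E*I)
v = 3 (v = 5 + (4 + 6*(-1)) = 5 + (4 - 6) = 5 - 2 = 3)
(30 + v)*((-3 + 1)*5) = (30 + 3)*((-3 + 1)*5) = 33*(-2*5) = 33*(-10) = -330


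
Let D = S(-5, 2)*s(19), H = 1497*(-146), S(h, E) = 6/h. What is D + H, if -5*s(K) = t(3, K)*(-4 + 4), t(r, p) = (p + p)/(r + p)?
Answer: -218562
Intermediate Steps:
t(r, p) = 2*p/(p + r) (t(r, p) = (2*p)/(p + r) = 2*p/(p + r))
H = -218562
s(K) = 0 (s(K) = -2*K/(K + 3)*(-4 + 4)/5 = -2*K/(3 + K)*0/5 = -1/5*0 = 0)
D = 0 (D = (6/(-5))*0 = (6*(-1/5))*0 = -6/5*0 = 0)
D + H = 0 - 218562 = -218562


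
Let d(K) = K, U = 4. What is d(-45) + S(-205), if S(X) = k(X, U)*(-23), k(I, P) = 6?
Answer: -183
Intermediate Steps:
S(X) = -138 (S(X) = 6*(-23) = -138)
d(-45) + S(-205) = -45 - 138 = -183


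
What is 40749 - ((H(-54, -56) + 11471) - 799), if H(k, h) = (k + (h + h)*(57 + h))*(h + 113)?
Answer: 39539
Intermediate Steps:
H(k, h) = (113 + h)*(k + 2*h*(57 + h)) (H(k, h) = (k + (2*h)*(57 + h))*(113 + h) = (k + 2*h*(57 + h))*(113 + h) = (113 + h)*(k + 2*h*(57 + h)))
40749 - ((H(-54, -56) + 11471) - 799) = 40749 - (((2*(-56)³ + 113*(-54) + 340*(-56)² + 12882*(-56) - 56*(-54)) + 11471) - 799) = 40749 - (((2*(-175616) - 6102 + 340*3136 - 721392 + 3024) + 11471) - 799) = 40749 - (((-351232 - 6102 + 1066240 - 721392 + 3024) + 11471) - 799) = 40749 - ((-9462 + 11471) - 799) = 40749 - (2009 - 799) = 40749 - 1*1210 = 40749 - 1210 = 39539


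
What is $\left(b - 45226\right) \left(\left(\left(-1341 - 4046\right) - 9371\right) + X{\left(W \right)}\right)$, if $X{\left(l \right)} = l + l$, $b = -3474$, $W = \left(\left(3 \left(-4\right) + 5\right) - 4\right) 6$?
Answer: $725143000$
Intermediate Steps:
$W = -66$ ($W = \left(\left(-12 + 5\right) - 4\right) 6 = \left(-7 - 4\right) 6 = \left(-11\right) 6 = -66$)
$X{\left(l \right)} = 2 l$
$\left(b - 45226\right) \left(\left(\left(-1341 - 4046\right) - 9371\right) + X{\left(W \right)}\right) = \left(-3474 - 45226\right) \left(\left(\left(-1341 - 4046\right) - 9371\right) + 2 \left(-66\right)\right) = - 48700 \left(\left(-5387 - 9371\right) - 132\right) = - 48700 \left(-14758 - 132\right) = \left(-48700\right) \left(-14890\right) = 725143000$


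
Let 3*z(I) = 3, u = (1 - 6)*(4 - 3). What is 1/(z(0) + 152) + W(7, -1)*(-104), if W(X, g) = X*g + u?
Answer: 190945/153 ≈ 1248.0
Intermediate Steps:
u = -5 (u = -5*1 = -5)
z(I) = 1 (z(I) = (⅓)*3 = 1)
W(X, g) = -5 + X*g (W(X, g) = X*g - 5 = -5 + X*g)
1/(z(0) + 152) + W(7, -1)*(-104) = 1/(1 + 152) + (-5 + 7*(-1))*(-104) = 1/153 + (-5 - 7)*(-104) = 1/153 - 12*(-104) = 1/153 + 1248 = 190945/153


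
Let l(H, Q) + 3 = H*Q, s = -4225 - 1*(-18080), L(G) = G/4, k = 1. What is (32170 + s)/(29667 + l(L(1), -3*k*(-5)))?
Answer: 26300/16953 ≈ 1.5513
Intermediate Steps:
L(G) = G/4 (L(G) = G*(¼) = G/4)
s = 13855 (s = -4225 + 18080 = 13855)
l(H, Q) = -3 + H*Q
(32170 + s)/(29667 + l(L(1), -3*k*(-5))) = (32170 + 13855)/(29667 + (-3 + ((¼)*1)*(-3*1*(-5)))) = 46025/(29667 + (-3 + (-3*(-5))/4)) = 46025/(29667 + (-3 + (¼)*15)) = 46025/(29667 + (-3 + 15/4)) = 46025/(29667 + ¾) = 46025/(118671/4) = 46025*(4/118671) = 26300/16953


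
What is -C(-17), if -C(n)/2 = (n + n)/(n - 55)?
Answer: 17/18 ≈ 0.94444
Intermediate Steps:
C(n) = -4*n/(-55 + n) (C(n) = -2*(n + n)/(n - 55) = -2*2*n/(-55 + n) = -4*n/(-55 + n))
-C(-17) = -(-4)*(-17)/(-55 - 17) = -(-4)*(-17)/(-72) = -(-4)*(-17)*(-1)/72 = -1*(-17/18) = 17/18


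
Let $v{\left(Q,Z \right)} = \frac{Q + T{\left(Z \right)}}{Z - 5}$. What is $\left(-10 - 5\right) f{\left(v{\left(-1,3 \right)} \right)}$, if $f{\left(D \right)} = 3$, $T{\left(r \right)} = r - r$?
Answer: $-45$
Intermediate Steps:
$T{\left(r \right)} = 0$
$v{\left(Q,Z \right)} = \frac{Q}{-5 + Z}$ ($v{\left(Q,Z \right)} = \frac{Q + 0}{Z - 5} = \frac{Q}{-5 + Z}$)
$\left(-10 - 5\right) f{\left(v{\left(-1,3 \right)} \right)} = \left(-10 - 5\right) 3 = \left(-15\right) 3 = -45$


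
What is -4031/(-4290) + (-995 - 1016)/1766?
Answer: -377111/1894035 ≈ -0.19910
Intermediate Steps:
-4031/(-4290) + (-995 - 1016)/1766 = -4031*(-1/4290) - 2011*1/1766 = 4031/4290 - 2011/1766 = -377111/1894035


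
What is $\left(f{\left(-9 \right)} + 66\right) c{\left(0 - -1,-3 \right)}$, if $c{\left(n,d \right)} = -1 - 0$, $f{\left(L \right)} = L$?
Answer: $-57$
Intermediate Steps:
$c{\left(n,d \right)} = -1$ ($c{\left(n,d \right)} = -1 + 0 = -1$)
$\left(f{\left(-9 \right)} + 66\right) c{\left(0 - -1,-3 \right)} = \left(-9 + 66\right) \left(-1\right) = 57 \left(-1\right) = -57$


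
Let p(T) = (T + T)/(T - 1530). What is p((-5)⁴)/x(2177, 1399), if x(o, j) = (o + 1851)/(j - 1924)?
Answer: 65625/364534 ≈ 0.18002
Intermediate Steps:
x(o, j) = (1851 + o)/(-1924 + j)
p(T) = 2*T/(-1530 + T) (p(T) = (2*T)/(-1530 + T) = 2*T/(-1530 + T))
p((-5)⁴)/x(2177, 1399) = (2*(-5)⁴/(-1530 + (-5)⁴))/(((1851 + 2177)/(-1924 + 1399))) = (2*625/(-1530 + 625))/((4028/(-525))) = (2*625/(-905))/((-1/525*4028)) = (2*625*(-1/905))/(-4028/525) = -250/181*(-525/4028) = 65625/364534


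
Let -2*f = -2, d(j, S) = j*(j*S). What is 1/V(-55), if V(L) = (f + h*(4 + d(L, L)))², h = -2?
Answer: 1/110717904049 ≈ 9.0320e-12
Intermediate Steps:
d(j, S) = S*j² (d(j, S) = j*(S*j) = S*j²)
f = 1 (f = -½*(-2) = 1)
V(L) = (-7 - 2*L³)² (V(L) = (1 - 2*(4 + L*L²))² = (1 - 2*(4 + L³))² = (1 + (-8 - 2*L³))² = (-7 - 2*L³)²)
1/V(-55) = 1/((7 + 2*(-55)³)²) = 1/((7 + 2*(-166375))²) = 1/((7 - 332750)²) = 1/((-332743)²) = 1/110717904049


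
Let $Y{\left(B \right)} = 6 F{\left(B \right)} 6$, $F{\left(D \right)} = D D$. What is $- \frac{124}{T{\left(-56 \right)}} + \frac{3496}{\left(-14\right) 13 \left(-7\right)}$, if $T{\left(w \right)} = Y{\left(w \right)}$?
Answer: $\frac{1006445}{366912} \approx 2.743$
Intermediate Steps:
$F{\left(D \right)} = D^{2}$
$Y{\left(B \right)} = 36 B^{2}$ ($Y{\left(B \right)} = 6 B^{2} \cdot 6 = 36 B^{2}$)
$T{\left(w \right)} = 36 w^{2}$
$- \frac{124}{T{\left(-56 \right)}} + \frac{3496}{\left(-14\right) 13 \left(-7\right)} = - \frac{124}{36 \left(-56\right)^{2}} + \frac{3496}{\left(-14\right) 13 \left(-7\right)} = - \frac{124}{36 \cdot 3136} + \frac{3496}{\left(-182\right) \left(-7\right)} = - \frac{124}{112896} + \frac{3496}{1274} = \left(-124\right) \frac{1}{112896} + 3496 \cdot \frac{1}{1274} = - \frac{31}{28224} + \frac{1748}{637} = \frac{1006445}{366912}$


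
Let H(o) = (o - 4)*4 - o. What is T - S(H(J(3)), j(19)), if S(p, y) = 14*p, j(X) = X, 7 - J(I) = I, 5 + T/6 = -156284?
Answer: -937678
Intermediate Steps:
T = -937734 (T = -30 + 6*(-156284) = -30 - 937704 = -937734)
J(I) = 7 - I
H(o) = -16 + 3*o (H(o) = (-4 + o)*4 - o = (-16 + 4*o) - o = -16 + 3*o)
T - S(H(J(3)), j(19)) = -937734 - 14*(-16 + 3*(7 - 1*3)) = -937734 - 14*(-16 + 3*(7 - 3)) = -937734 - 14*(-16 + 3*4) = -937734 - 14*(-16 + 12) = -937734 - 14*(-4) = -937734 - 1*(-56) = -937734 + 56 = -937678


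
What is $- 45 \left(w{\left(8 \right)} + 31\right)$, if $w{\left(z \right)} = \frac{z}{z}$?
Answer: $-1440$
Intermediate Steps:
$w{\left(z \right)} = 1$
$- 45 \left(w{\left(8 \right)} + 31\right) = - 45 \left(1 + 31\right) = \left(-45\right) 32 = -1440$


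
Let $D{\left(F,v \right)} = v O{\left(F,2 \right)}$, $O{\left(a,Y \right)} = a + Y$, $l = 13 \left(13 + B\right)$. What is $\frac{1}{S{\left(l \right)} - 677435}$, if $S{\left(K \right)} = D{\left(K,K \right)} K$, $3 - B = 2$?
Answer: $\frac{1}{5417381} \approx 1.8459 \cdot 10^{-7}$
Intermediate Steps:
$B = 1$ ($B = 3 - 2 = 1$)
$l = 182$ ($l = 13 \left(13 + 1\right) = 13 \cdot 14 = 182$)
$O{\left(a,Y \right)} = Y + a$
$D{\left(F,v \right)} = v \left(2 + F\right)$
$S{\left(K \right)} = K^{2} \left(2 + K\right)$ ($S{\left(K \right)} = K \left(2 + K\right) K = K^{2} \left(2 + K\right)$)
$\frac{1}{S{\left(l \right)} - 677435} = \frac{1}{182^{2} \left(2 + 182\right) - 677435} = \frac{1}{33124 \cdot 184 - 677435} = \frac{1}{6094816 - 677435} = \frac{1}{5417381}$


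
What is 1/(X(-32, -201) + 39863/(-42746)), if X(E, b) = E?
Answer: -42746/1407735 ≈ -0.030365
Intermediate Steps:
1/(X(-32, -201) + 39863/(-42746)) = 1/(-32 + 39863/(-42746)) = 1/(-32 + 39863*(-1/42746)) = 1/(-32 - 39863/42746) = 1/(-1407735/42746) = -42746/1407735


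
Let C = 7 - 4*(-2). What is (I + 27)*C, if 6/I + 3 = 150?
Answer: 19875/49 ≈ 405.61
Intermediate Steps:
I = 2/49 (I = 6/(-3 + 150) = 6/147 = 6*(1/147) = 2/49 ≈ 0.040816)
C = 15 (C = 7 + 8 = 15)
(I + 27)*C = (2/49 + 27)*15 = (1325/49)*15 = 19875/49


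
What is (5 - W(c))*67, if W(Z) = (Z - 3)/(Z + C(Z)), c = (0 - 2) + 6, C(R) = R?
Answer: 2613/8 ≈ 326.63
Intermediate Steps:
c = 4 (c = -2 + 6 = 4)
W(Z) = (-3 + Z)/(2*Z) (W(Z) = (Z - 3)/(Z + Z) = (-3 + Z)/((2*Z)) = (-3 + Z)*(1/(2*Z)) = (-3 + Z)/(2*Z))
(5 - W(c))*67 = (5 - (-3 + 4)/(2*4))*67 = (5 - 1/(2*4))*67 = (5 - 1*⅛)*67 = (5 - ⅛)*67 = (39/8)*67 = 2613/8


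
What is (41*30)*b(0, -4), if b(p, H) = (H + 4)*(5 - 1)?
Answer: 0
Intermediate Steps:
b(p, H) = 16 + 4*H (b(p, H) = (4 + H)*4 = 16 + 4*H)
(41*30)*b(0, -4) = (41*30)*(16 + 4*(-4)) = 1230*(16 - 16) = 1230*0 = 0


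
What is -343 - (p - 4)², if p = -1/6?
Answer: -12973/36 ≈ -360.36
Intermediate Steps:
p = -⅙ (p = -1*⅙ = -⅙ ≈ -0.16667)
-343 - (p - 4)² = -343 - (-⅙ - 4)² = -343 - (-25/6)² = -343 - 1*625/36 = -343 - 625/36 = -12973/36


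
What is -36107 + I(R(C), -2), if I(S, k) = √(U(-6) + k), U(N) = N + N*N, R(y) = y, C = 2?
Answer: -36107 + 2*√7 ≈ -36102.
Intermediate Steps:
U(N) = N + N²
I(S, k) = √(30 + k) (I(S, k) = √(-6*(1 - 6) + k) = √(-6*(-5) + k) = √(30 + k))
-36107 + I(R(C), -2) = -36107 + √(30 - 2) = -36107 + √28 = -36107 + 2*√7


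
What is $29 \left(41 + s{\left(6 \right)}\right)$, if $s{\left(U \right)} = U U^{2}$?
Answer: $7453$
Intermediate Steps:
$s{\left(U \right)} = U^{3}$
$29 \left(41 + s{\left(6 \right)}\right) = 29 \left(41 + 6^{3}\right) = 29 \left(41 + 216\right) = 29 \cdot 257 = 7453$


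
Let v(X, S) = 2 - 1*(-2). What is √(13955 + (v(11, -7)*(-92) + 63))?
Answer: 5*√546 ≈ 116.83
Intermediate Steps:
v(X, S) = 4 (v(X, S) = 2 + 2 = 4)
√(13955 + (v(11, -7)*(-92) + 63)) = √(13955 + (4*(-92) + 63)) = √(13955 + (-368 + 63)) = √(13955 - 305) = √13650 = 5*√546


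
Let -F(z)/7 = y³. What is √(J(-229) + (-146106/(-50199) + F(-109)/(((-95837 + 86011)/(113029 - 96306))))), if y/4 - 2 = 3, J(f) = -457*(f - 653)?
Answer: 2*√2913717587901045998/4835837 ≈ 705.96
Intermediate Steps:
J(f) = 298421 - 457*f (J(f) = -457*(-653 + f) = 298421 - 457*f)
y = 20 (y = 8 + 4*3 = 8 + 12 = 20)
F(z) = -56000 (F(z) = -7*20³ = -7*8000 = -56000)
√(J(-229) + (-146106/(-50199) + F(-109)/(((-95837 + 86011)/(113029 - 96306))))) = √((298421 - 457*(-229)) + (-146106/(-50199) - 56000*(113029 - 96306)/(-95837 + 86011))) = √((298421 + 104653) + (-146106*(-1/50199) - 56000/((-9826/16723)))) = √(403074 + (48702/16733 - 56000/((-9826*1/16723)))) = √(403074 + (48702/16733 - 56000/(-9826/16723))) = √(403074 + (48702/16733 - 56000*(-16723/9826))) = √(403074 + (48702/16733 + 468244000/4913)) = √(403074 + 7835366124926/82209229) = √(40971768894872/82209229) = 2*√2913717587901045998/4835837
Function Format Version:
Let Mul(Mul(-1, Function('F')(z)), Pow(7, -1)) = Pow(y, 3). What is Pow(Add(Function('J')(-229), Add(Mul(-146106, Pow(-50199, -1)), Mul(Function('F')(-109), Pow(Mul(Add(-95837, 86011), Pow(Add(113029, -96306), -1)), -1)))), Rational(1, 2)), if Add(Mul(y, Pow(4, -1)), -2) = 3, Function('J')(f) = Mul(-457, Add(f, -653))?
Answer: Mul(Rational(2, 4835837), Pow(2913717587901045998, Rational(1, 2))) ≈ 705.96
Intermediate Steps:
Function('J')(f) = Add(298421, Mul(-457, f)) (Function('J')(f) = Mul(-457, Add(-653, f)) = Add(298421, Mul(-457, f)))
y = 20 (y = Add(8, Mul(4, 3)) = Add(8, 12) = 20)
Function('F')(z) = -56000 (Function('F')(z) = Mul(-7, Pow(20, 3)) = Mul(-7, 8000) = -56000)
Pow(Add(Function('J')(-229), Add(Mul(-146106, Pow(-50199, -1)), Mul(Function('F')(-109), Pow(Mul(Add(-95837, 86011), Pow(Add(113029, -96306), -1)), -1)))), Rational(1, 2)) = Pow(Add(Add(298421, Mul(-457, -229)), Add(Mul(-146106, Pow(-50199, -1)), Mul(-56000, Pow(Mul(Add(-95837, 86011), Pow(Add(113029, -96306), -1)), -1)))), Rational(1, 2)) = Pow(Add(Add(298421, 104653), Add(Mul(-146106, Rational(-1, 50199)), Mul(-56000, Pow(Mul(-9826, Pow(16723, -1)), -1)))), Rational(1, 2)) = Pow(Add(403074, Add(Rational(48702, 16733), Mul(-56000, Pow(Mul(-9826, Rational(1, 16723)), -1)))), Rational(1, 2)) = Pow(Add(403074, Add(Rational(48702, 16733), Mul(-56000, Pow(Rational(-9826, 16723), -1)))), Rational(1, 2)) = Pow(Add(403074, Add(Rational(48702, 16733), Mul(-56000, Rational(-16723, 9826)))), Rational(1, 2)) = Pow(Add(403074, Add(Rational(48702, 16733), Rational(468244000, 4913))), Rational(1, 2)) = Pow(Add(403074, Rational(7835366124926, 82209229)), Rational(1, 2)) = Pow(Rational(40971768894872, 82209229), Rational(1, 2)) = Mul(Rational(2, 4835837), Pow(2913717587901045998, Rational(1, 2)))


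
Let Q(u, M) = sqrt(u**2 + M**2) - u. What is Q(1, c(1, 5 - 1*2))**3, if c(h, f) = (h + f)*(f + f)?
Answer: -1732 + 580*sqrt(577) ≈ 12200.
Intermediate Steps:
c(h, f) = 2*f*(f + h) (c(h, f) = (f + h)*(2*f) = 2*f*(f + h))
Q(u, M) = sqrt(M**2 + u**2) - u
Q(1, c(1, 5 - 1*2))**3 = (sqrt((2*(5 - 1*2)*((5 - 1*2) + 1))**2 + 1**2) - 1*1)**3 = (sqrt((2*(5 - 2)*((5 - 2) + 1))**2 + 1) - 1)**3 = (sqrt((2*3*(3 + 1))**2 + 1) - 1)**3 = (sqrt((2*3*4)**2 + 1) - 1)**3 = (sqrt(24**2 + 1) - 1)**3 = (sqrt(576 + 1) - 1)**3 = (sqrt(577) - 1)**3 = (-1 + sqrt(577))**3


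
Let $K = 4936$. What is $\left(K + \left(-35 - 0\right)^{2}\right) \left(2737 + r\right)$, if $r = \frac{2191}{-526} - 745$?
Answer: $\frac{6441947761}{526} \approx 1.2247 \cdot 10^{7}$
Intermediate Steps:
$r = - \frac{394061}{526}$ ($r = 2191 \left(- \frac{1}{526}\right) - 745 = - \frac{2191}{526} - 745 = - \frac{394061}{526} \approx -749.17$)
$\left(K + \left(-35 - 0\right)^{2}\right) \left(2737 + r\right) = \left(4936 + \left(-35 - 0\right)^{2}\right) \left(2737 - \frac{394061}{526}\right) = \left(4936 + \left(-35 + 0\right)^{2}\right) \frac{1045601}{526} = \left(4936 + \left(-35\right)^{2}\right) \frac{1045601}{526} = \left(4936 + 1225\right) \frac{1045601}{526} = 6161 \cdot \frac{1045601}{526} = \frac{6441947761}{526}$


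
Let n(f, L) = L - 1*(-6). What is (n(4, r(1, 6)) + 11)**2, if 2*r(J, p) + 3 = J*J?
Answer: 256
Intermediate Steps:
r(J, p) = -3/2 + J**2/2 (r(J, p) = -3/2 + (J*J)/2 = -3/2 + J**2/2)
n(f, L) = 6 + L (n(f, L) = L + 6 = 6 + L)
(n(4, r(1, 6)) + 11)**2 = ((6 + (-3/2 + (1/2)*1**2)) + 11)**2 = ((6 + (-3/2 + (1/2)*1)) + 11)**2 = ((6 + (-3/2 + 1/2)) + 11)**2 = ((6 - 1) + 11)**2 = (5 + 11)**2 = 16**2 = 256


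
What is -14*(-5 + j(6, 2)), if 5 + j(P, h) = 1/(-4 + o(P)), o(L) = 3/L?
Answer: 144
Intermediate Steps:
j(P, h) = -5 + 1/(-4 + 3/P)
-14*(-5 + j(6, 2)) = -14*(-5 + 3*(5 - 7*6)/(-3 + 4*6)) = -14*(-5 + 3*(5 - 42)/(-3 + 24)) = -14*(-5 + 3*(-37)/21) = -14*(-5 + 3*(1/21)*(-37)) = -14*(-5 - 37/7) = -14*(-72)/7 = -1*(-144) = 144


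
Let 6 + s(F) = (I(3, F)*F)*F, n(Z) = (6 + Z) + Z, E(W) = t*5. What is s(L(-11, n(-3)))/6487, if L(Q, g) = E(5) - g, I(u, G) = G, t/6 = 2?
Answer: 215994/6487 ≈ 33.296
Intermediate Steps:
t = 12 (t = 6*2 = 12)
E(W) = 60 (E(W) = 12*5 = 60)
n(Z) = 6 + 2*Z
L(Q, g) = 60 - g
s(F) = -6 + F³ (s(F) = -6 + (F*F)*F = -6 + F²*F = -6 + F³)
s(L(-11, n(-3)))/6487 = (-6 + (60 - (6 + 2*(-3)))³)/6487 = (-6 + (60 - (6 - 6))³)*(1/6487) = (-6 + (60 - 1*0)³)*(1/6487) = (-6 + (60 + 0)³)*(1/6487) = (-6 + 60³)*(1/6487) = (-6 + 216000)*(1/6487) = 215994*(1/6487) = 215994/6487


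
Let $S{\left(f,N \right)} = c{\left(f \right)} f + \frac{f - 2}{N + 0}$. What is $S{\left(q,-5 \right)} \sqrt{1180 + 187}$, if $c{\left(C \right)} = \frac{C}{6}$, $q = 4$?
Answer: $\frac{34 \sqrt{1367}}{15} \approx 83.805$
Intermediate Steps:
$c{\left(C \right)} = \frac{C}{6}$ ($c{\left(C \right)} = C \frac{1}{6} = \frac{C}{6}$)
$S{\left(f,N \right)} = \frac{f^{2}}{6} + \frac{-2 + f}{N}$ ($S{\left(f,N \right)} = \frac{f}{6} f + \frac{f - 2}{N + 0} = \frac{f^{2}}{6} + \frac{-2 + f}{N}$)
$S{\left(q,-5 \right)} \sqrt{1180 + 187} = \frac{-2 + 4 + \frac{1}{6} \left(-5\right) 4^{2}}{-5} \sqrt{1180 + 187} = - \frac{-2 + 4 + \frac{1}{6} \left(-5\right) 16}{5} \sqrt{1367} = - \frac{-2 + 4 - \frac{40}{3}}{5} \sqrt{1367} = \left(- \frac{1}{5}\right) \left(- \frac{34}{3}\right) \sqrt{1367} = \frac{34 \sqrt{1367}}{15}$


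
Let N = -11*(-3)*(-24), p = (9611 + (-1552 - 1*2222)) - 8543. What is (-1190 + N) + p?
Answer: -4688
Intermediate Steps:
p = -2706 (p = (9611 + (-1552 - 2222)) - 8543 = (9611 - 3774) - 8543 = 5837 - 8543 = -2706)
N = -792 (N = 33*(-24) = -792)
(-1190 + N) + p = (-1190 - 792) - 2706 = -1982 - 2706 = -4688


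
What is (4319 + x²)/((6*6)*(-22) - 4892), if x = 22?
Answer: -4803/5684 ≈ -0.84500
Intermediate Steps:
(4319 + x²)/((6*6)*(-22) - 4892) = (4319 + 22²)/((6*6)*(-22) - 4892) = (4319 + 484)/(36*(-22) - 4892) = 4803/(-792 - 4892) = 4803/(-5684) = 4803*(-1/5684) = -4803/5684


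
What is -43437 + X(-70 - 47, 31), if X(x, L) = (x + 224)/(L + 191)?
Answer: -9642907/222 ≈ -43437.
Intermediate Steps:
X(x, L) = (224 + x)/(191 + L)
-43437 + X(-70 - 47, 31) = -43437 + (224 + (-70 - 47))/(191 + 31) = -43437 + (224 - 117)/222 = -43437 + (1/222)*107 = -43437 + 107/222 = -9642907/222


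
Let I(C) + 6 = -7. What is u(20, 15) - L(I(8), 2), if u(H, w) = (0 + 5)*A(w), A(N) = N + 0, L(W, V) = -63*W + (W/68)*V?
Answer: -25283/34 ≈ -743.62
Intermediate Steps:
I(C) = -13 (I(C) = -6 - 7 = -13)
L(W, V) = -63*W + V*W/68 (L(W, V) = -63*W + (W*(1/68))*V = -63*W + (W/68)*V = -63*W + V*W/68)
A(N) = N
u(H, w) = 5*w (u(H, w) = (0 + 5)*w = 5*w)
u(20, 15) - L(I(8), 2) = 5*15 - (-13)*(-4284 + 2)/68 = 75 - (-13)*(-4282)/68 = 75 - 1*27833/34 = 75 - 27833/34 = -25283/34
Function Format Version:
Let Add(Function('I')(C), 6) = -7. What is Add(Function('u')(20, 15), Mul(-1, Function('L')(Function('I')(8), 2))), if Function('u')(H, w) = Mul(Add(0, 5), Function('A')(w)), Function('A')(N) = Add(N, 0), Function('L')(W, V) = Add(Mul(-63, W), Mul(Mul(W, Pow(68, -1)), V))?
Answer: Rational(-25283, 34) ≈ -743.62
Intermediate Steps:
Function('I')(C) = -13 (Function('I')(C) = Add(-6, -7) = -13)
Function('L')(W, V) = Add(Mul(-63, W), Mul(Rational(1, 68), V, W)) (Function('L')(W, V) = Add(Mul(-63, W), Mul(Mul(W, Rational(1, 68)), V)) = Add(Mul(-63, W), Mul(Mul(Rational(1, 68), W), V)) = Add(Mul(-63, W), Mul(Rational(1, 68), V, W)))
Function('A')(N) = N
Function('u')(H, w) = Mul(5, w) (Function('u')(H, w) = Mul(Add(0, 5), w) = Mul(5, w))
Add(Function('u')(20, 15), Mul(-1, Function('L')(Function('I')(8), 2))) = Add(Mul(5, 15), Mul(-1, Mul(Rational(1, 68), -13, Add(-4284, 2)))) = Add(75, Mul(-1, Mul(Rational(1, 68), -13, -4282))) = Add(75, Mul(-1, Rational(27833, 34))) = Add(75, Rational(-27833, 34)) = Rational(-25283, 34)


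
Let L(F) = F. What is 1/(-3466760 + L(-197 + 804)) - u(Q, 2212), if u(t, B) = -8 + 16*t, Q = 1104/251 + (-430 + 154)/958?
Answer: -24072488163677/416732109037 ≈ -57.765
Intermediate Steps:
Q = 494178/120229 (Q = 1104*(1/251) - 276*1/958 = 1104/251 - 138/479 = 494178/120229 ≈ 4.1103)
1/(-3466760 + L(-197 + 804)) - u(Q, 2212) = 1/(-3466760 + (-197 + 804)) - (-8 + 16*(494178/120229)) = 1/(-3466760 + 607) - (-8 + 7906848/120229) = 1/(-3466153) - 1*6945016/120229 = -1/3466153 - 6945016/120229 = -24072488163677/416732109037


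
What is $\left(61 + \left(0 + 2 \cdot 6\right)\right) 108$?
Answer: $7884$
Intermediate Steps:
$\left(61 + \left(0 + 2 \cdot 6\right)\right) 108 = \left(61 + \left(0 + 12\right)\right) 108 = \left(61 + 12\right) 108 = 73 \cdot 108 = 7884$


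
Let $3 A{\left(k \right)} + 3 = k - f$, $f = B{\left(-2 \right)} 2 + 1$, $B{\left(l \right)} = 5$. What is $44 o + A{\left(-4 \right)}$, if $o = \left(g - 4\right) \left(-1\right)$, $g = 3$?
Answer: $38$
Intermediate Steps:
$f = 11$ ($f = 5 \cdot 2 + 1 = 10 + 1 = 11$)
$o = 1$ ($o = \left(3 - 4\right) \left(-1\right) = \left(-1\right) \left(-1\right) = 1$)
$A{\left(k \right)} = - \frac{14}{3} + \frac{k}{3}$ ($A{\left(k \right)} = -1 + \frac{k - 11}{3} = -1 + \frac{-11 + k}{3} = -1 + \left(- \frac{11}{3} + \frac{k}{3}\right) = - \frac{14}{3} + \frac{k}{3}$)
$44 o + A{\left(-4 \right)} = 44 \cdot 1 + \left(- \frac{14}{3} + \frac{1}{3} \left(-4\right)\right) = 44 - 6 = 38$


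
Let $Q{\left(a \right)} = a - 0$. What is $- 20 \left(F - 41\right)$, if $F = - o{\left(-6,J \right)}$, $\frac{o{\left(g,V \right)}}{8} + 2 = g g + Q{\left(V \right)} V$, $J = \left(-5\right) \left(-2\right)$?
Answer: $22260$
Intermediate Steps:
$Q{\left(a \right)} = a$ ($Q{\left(a \right)} = a + 0 = a$)
$J = 10$
$o{\left(g,V \right)} = -16 + 8 V^{2} + 8 g^{2}$ ($o{\left(g,V \right)} = -16 + 8 \left(g g + V V\right) = -16 + 8 \left(g^{2} + V^{2}\right) = -16 + 8 \left(V^{2} + g^{2}\right) = -16 + \left(8 V^{2} + 8 g^{2}\right) = -16 + 8 V^{2} + 8 g^{2}$)
$F = -1072$ ($F = - (-16 + 8 \cdot 10^{2} + 8 \left(-6\right)^{2}) = - (-16 + 8 \cdot 100 + 8 \cdot 36) = - (-16 + 800 + 288) = \left(-1\right) 1072 = -1072$)
$- 20 \left(F - 41\right) = - 20 \left(-1072 - 41\right) = \left(-20\right) \left(-1113\right) = 22260$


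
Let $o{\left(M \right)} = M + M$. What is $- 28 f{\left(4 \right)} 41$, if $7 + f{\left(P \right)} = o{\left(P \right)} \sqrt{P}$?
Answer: $-10332$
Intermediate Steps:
$o{\left(M \right)} = 2 M$
$f{\left(P \right)} = -7 + 2 P^{\frac{3}{2}}$ ($f{\left(P \right)} = -7 + 2 P \sqrt{P} = -7 + 2 P^{\frac{3}{2}}$)
$- 28 f{\left(4 \right)} 41 = - 28 \left(-7 + 2 \cdot 4^{\frac{3}{2}}\right) 41 = - 28 \left(-7 + 2 \cdot 8\right) 41 = - 28 \left(-7 + 16\right) 41 = \left(-28\right) 9 \cdot 41 = \left(-252\right) 41 = -10332$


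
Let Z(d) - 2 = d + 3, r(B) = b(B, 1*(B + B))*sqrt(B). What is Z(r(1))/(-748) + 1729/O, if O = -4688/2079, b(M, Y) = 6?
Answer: -61109219/79696 ≈ -766.78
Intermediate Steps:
r(B) = 6*sqrt(B)
O = -4688/2079 (O = -4688*1/2079 = -4688/2079 ≈ -2.2549)
Z(d) = 5 + d (Z(d) = 2 + (d + 3) = 2 + (3 + d) = 5 + d)
Z(r(1))/(-748) + 1729/O = (5 + 6*sqrt(1))/(-748) + 1729/(-4688/2079) = (5 + 6*1)*(-1/748) + 1729*(-2079/4688) = (5 + 6)*(-1/748) - 3594591/4688 = 11*(-1/748) - 3594591/4688 = -1/68 - 3594591/4688 = -61109219/79696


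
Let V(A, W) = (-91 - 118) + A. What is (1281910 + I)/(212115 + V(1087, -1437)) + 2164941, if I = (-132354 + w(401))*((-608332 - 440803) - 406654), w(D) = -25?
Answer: 653834452354/212993 ≈ 3.0697e+6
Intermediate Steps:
V(A, W) = -209 + A
I = 192715892031 (I = (-132354 - 25)*((-608332 - 440803) - 406654) = -132379*(-1049135 - 406654) = -132379*(-1455789) = 192715892031)
(1281910 + I)/(212115 + V(1087, -1437)) + 2164941 = (1281910 + 192715892031)/(212115 + (-209 + 1087)) + 2164941 = 192717173941/(212115 + 878) + 2164941 = 192717173941/212993 + 2164941 = 653834452354/212993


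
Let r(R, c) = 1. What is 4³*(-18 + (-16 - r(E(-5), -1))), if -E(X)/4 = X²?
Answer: -2240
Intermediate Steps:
E(X) = -4*X²
4³*(-18 + (-16 - r(E(-5), -1))) = 4³*(-18 + (-16 - 1*1)) = 64*(-18 + (-16 - 1)) = 64*(-18 - 17) = 64*(-35) = -2240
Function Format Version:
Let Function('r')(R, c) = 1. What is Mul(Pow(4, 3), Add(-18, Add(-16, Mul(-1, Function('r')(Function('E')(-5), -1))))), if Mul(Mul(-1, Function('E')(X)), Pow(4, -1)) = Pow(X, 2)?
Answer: -2240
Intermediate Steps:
Function('E')(X) = Mul(-4, Pow(X, 2))
Mul(Pow(4, 3), Add(-18, Add(-16, Mul(-1, Function('r')(Function('E')(-5), -1))))) = Mul(Pow(4, 3), Add(-18, Add(-16, Mul(-1, 1)))) = Mul(64, Add(-18, Add(-16, -1))) = Mul(64, Add(-18, -17)) = Mul(64, -35) = -2240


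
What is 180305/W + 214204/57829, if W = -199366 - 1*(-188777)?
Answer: -8158651689/612351281 ≈ -13.323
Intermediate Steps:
W = -10589 (W = -199366 + 188777 = -10589)
180305/W + 214204/57829 = 180305/(-10589) + 214204/57829 = 180305*(-1/10589) + 214204*(1/57829) = -180305/10589 + 214204/57829 = -8158651689/612351281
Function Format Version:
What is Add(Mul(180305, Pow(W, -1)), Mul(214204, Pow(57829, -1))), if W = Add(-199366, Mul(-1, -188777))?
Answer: Rational(-8158651689, 612351281) ≈ -13.323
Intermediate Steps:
W = -10589 (W = Add(-199366, 188777) = -10589)
Add(Mul(180305, Pow(W, -1)), Mul(214204, Pow(57829, -1))) = Add(Mul(180305, Pow(-10589, -1)), Mul(214204, Pow(57829, -1))) = Add(Mul(180305, Rational(-1, 10589)), Mul(214204, Rational(1, 57829))) = Add(Rational(-180305, 10589), Rational(214204, 57829)) = Rational(-8158651689, 612351281)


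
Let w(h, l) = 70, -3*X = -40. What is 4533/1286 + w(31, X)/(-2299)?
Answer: 10331347/2956514 ≈ 3.4944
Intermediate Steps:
X = 40/3 (X = -⅓*(-40) = 40/3 ≈ 13.333)
4533/1286 + w(31, X)/(-2299) = 4533/1286 + 70/(-2299) = 4533*(1/1286) + 70*(-1/2299) = 4533/1286 - 70/2299 = 10331347/2956514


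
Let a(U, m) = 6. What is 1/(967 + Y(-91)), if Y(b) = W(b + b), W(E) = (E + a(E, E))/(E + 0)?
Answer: 91/88085 ≈ 0.0010331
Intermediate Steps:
W(E) = (6 + E)/E (W(E) = (E + 6)/(E + 0) = (6 + E)/E)
Y(b) = (6 + 2*b)/(2*b) (Y(b) = (6 + (b + b))/(b + b) = (6 + 2*b)/((2*b)) = (1/(2*b))*(6 + 2*b) = (6 + 2*b)/(2*b))
1/(967 + Y(-91)) = 1/(967 + (3 - 91)/(-91)) = 1/(967 - 1/91*(-88)) = 1/(967 + 88/91) = 1/(88085/91) = 91/88085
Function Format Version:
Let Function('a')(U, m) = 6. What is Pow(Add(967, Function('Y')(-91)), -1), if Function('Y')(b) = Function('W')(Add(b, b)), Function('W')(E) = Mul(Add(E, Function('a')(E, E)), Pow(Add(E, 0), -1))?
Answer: Rational(91, 88085) ≈ 0.0010331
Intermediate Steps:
Function('W')(E) = Mul(Pow(E, -1), Add(6, E)) (Function('W')(E) = Mul(Add(E, 6), Pow(Add(E, 0), -1)) = Mul(Add(6, E), Pow(E, -1)) = Mul(Pow(E, -1), Add(6, E)))
Function('Y')(b) = Mul(Rational(1, 2), Pow(b, -1), Add(6, Mul(2, b))) (Function('Y')(b) = Mul(Pow(Add(b, b), -1), Add(6, Add(b, b))) = Mul(Pow(Mul(2, b), -1), Add(6, Mul(2, b))) = Mul(Mul(Rational(1, 2), Pow(b, -1)), Add(6, Mul(2, b))) = Mul(Rational(1, 2), Pow(b, -1), Add(6, Mul(2, b))))
Pow(Add(967, Function('Y')(-91)), -1) = Pow(Add(967, Mul(Pow(-91, -1), Add(3, -91))), -1) = Pow(Add(967, Mul(Rational(-1, 91), -88)), -1) = Pow(Add(967, Rational(88, 91)), -1) = Pow(Rational(88085, 91), -1) = Rational(91, 88085)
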